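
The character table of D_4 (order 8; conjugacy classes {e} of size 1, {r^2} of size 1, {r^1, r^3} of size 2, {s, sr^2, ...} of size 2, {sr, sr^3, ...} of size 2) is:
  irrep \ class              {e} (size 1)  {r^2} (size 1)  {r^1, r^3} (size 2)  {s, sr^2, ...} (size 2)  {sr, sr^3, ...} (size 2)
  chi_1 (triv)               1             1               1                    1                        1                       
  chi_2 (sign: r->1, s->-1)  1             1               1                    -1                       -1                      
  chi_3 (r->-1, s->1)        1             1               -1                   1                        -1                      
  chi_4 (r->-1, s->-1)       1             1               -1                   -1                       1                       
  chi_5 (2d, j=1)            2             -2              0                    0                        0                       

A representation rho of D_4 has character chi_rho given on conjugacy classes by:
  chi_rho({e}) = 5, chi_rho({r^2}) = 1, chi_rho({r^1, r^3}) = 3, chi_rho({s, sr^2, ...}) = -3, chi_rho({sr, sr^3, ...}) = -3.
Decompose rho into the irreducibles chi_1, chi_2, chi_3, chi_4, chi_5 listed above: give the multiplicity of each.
Multiplicities: chi_1: 0, chi_2: 3, chi_3: 0, chi_4: 0, chi_5: 1.

Details: Use <chi_rho, chi> = (1/|G|) sum_C |C| * chi_rho(C) * conj(chi(C)) with |G| = 8 for each irreducible chi in the table:
  <chi_rho, chi_1> = (1/8)[1*(5)*conj(1) + 1*(1)*conj(1) + 2*(3)*conj(1) + 2*(-3)*conj(1) + 2*(-3)*conj(1)]
      = (1/8)[(5) + (1) + (6) + (-6) + (-6)] = 0/8 = 0
  <chi_rho, chi_2> = (1/8)[1*(5)*conj(1) + 1*(1)*conj(1) + 2*(3)*conj(1) + 2*(-3)*conj(-1) + 2*(-3)*conj(-1)]
      = (1/8)[(5) + (1) + (6) + (6) + (6)] = 24/8 = 3
  <chi_rho, chi_3> = (1/8)[1*(5)*conj(1) + 1*(1)*conj(1) + 2*(3)*conj(-1) + 2*(-3)*conj(1) + 2*(-3)*conj(-1)]
      = (1/8)[(5) + (1) + (-6) + (-6) + (6)] = 0/8 = 0
  <chi_rho, chi_4> = (1/8)[1*(5)*conj(1) + 1*(1)*conj(1) + 2*(3)*conj(-1) + 2*(-3)*conj(-1) + 2*(-3)*conj(1)]
      = (1/8)[(5) + (1) + (-6) + (6) + (-6)] = 0/8 = 0
  <chi_rho, chi_5> = (1/8)[1*(5)*conj(2) + 1*(1)*conj(-2) + 2*(3)*conj(0) + 2*(-3)*conj(0) + 2*(-3)*conj(0)]
      = (1/8)[(10) + (-2) + (0) + (0) + (0)] = 8/8 = 1
Dimension check: dim(rho) = sum (mult * dim) = 0*1 + 3*1 + 0*1 + 0*1 + 1*2 = 5 = chi_rho(e) = 5.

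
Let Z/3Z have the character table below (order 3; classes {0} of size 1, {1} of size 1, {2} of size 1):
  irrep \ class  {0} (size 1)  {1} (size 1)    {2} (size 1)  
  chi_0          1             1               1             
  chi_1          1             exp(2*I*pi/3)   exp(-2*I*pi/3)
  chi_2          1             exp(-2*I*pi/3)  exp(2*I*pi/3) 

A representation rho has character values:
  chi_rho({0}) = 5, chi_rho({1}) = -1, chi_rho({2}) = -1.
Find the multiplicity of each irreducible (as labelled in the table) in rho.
Multiplicities: chi_0: 1, chi_1: 2, chi_2: 2.

Why: Use <chi_rho, chi> = (1/|G|) sum_C |C| * chi_rho(C) * conj(chi(C)) with |G| = 3 for each irreducible chi in the table:
  <chi_rho, chi_0> = (1/3)[1*(5)*conj(1) + 1*(-1)*conj(1) + 1*(-1)*conj(1)]
      = (1/3)[(5) + (-1) + (-1)] = 3/3 = 1
  <chi_rho, chi_1> = (1/3)[1*(5)*conj(1) + 1*(-1)*conj(exp(2*I*pi/3)) + 1*(-1)*conj(exp(-2*I*pi/3))]
      = (1/3)[(5) + (2 + exp(-2*I*pi/3) + 2*exp(2*I*pi/3)) + (2 + 2*exp(-2*I*pi/3) + exp(2*I*pi/3))] = 6/3 = 2
  <chi_rho, chi_2> = (1/3)[1*(5)*conj(1) + 1*(-1)*conj(exp(-2*I*pi/3)) + 1*(-1)*conj(exp(2*I*pi/3))]
      = (1/3)[(5) + (2 + 2*exp(-2*I*pi/3) + exp(2*I*pi/3)) + (2 + exp(-2*I*pi/3) + 2*exp(2*I*pi/3))] = 6/3 = 2
(Exp terms are combined using exp(i*s)*conj(exp(i*t)) = exp(i*(s-t)), and sums of them are collapsed using the identity that for every m > 1 the m distinct m-th roots of unity sum to 0, e.g. 1 + exp(2*I*pi/3) + exp(-2*I*pi/3) = 0.)
Dimension check: dim(rho) = sum (mult * dim) = 1*1 + 2*1 + 2*1 = 5 = chi_rho(e) = 5.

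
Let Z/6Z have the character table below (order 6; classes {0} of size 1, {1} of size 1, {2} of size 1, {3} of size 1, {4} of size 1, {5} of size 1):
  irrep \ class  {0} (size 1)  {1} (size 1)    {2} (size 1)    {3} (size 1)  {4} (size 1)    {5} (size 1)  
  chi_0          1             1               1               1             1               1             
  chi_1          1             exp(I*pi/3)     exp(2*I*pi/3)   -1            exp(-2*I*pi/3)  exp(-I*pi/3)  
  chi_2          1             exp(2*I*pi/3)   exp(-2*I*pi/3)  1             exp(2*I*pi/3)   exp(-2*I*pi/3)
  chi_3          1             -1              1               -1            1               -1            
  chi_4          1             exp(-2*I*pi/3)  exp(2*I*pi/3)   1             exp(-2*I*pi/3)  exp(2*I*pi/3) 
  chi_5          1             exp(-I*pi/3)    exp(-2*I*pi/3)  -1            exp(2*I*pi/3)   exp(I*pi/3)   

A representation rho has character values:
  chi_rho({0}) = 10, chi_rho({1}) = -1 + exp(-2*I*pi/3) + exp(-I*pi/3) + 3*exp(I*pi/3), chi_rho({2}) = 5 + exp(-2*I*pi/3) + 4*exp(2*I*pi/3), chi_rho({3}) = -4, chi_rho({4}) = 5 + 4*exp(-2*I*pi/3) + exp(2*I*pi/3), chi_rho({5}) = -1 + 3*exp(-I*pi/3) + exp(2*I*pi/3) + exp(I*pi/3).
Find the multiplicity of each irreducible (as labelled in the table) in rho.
Multiplicities: chi_0: 2, chi_1: 3, chi_2: 0, chi_3: 3, chi_4: 1, chi_5: 1.

Proof sketch: Use <chi_rho, chi> = (1/|G|) sum_C |C| * chi_rho(C) * conj(chi(C)) with |G| = 6 for each irreducible chi in the table:
  <chi_rho, chi_0> = (1/6)[1*(10)*conj(1) + 1*(-1 + exp(-2*I*pi/3) + exp(-I*pi/3) + 3*exp(I*pi/3))*conj(1) + 1*(5 + exp(-2*I*pi/3) + 4*exp(2*I*pi/3))*conj(1) + 1*(-4)*conj(1) + 1*(5 + 4*exp(-2*I*pi/3) + exp(2*I*pi/3))*conj(1) + 1*(-1 + 3*exp(-I*pi/3) + exp(2*I*pi/3) + exp(I*pi/3))*conj(1)]
      = (1/6)[(10) + (-1 + exp(-2*I*pi/3) + exp(-I*pi/3) + 3*exp(I*pi/3)) + (5 + exp(-2*I*pi/3) + 4*exp(2*I*pi/3)) + (-4) + (5 + 4*exp(-2*I*pi/3) + exp(2*I*pi/3)) + (-1 + 3*exp(-I*pi/3) + exp(2*I*pi/3) + exp(I*pi/3))] = 12/6 = 2
  <chi_rho, chi_1> = (1/6)[1*(10)*conj(1) + 1*(-1 + exp(-2*I*pi/3) + exp(-I*pi/3) + 3*exp(I*pi/3))*conj(exp(I*pi/3)) + 1*(5 + exp(-2*I*pi/3) + 4*exp(2*I*pi/3))*conj(exp(2*I*pi/3)) + 1*(-4)*conj(-1) + 1*(5 + 4*exp(-2*I*pi/3) + exp(2*I*pi/3))*conj(exp(-2*I*pi/3)) + 1*(-1 + 3*exp(-I*pi/3) + exp(2*I*pi/3) + exp(I*pi/3))*conj(exp(-I*pi/3))]
      = (1/6)[(10) + (1) + (4 + 5*exp(-2*I*pi/3) + exp(2*I*pi/3)) + (4) + (4 + exp(-2*I*pi/3) + 5*exp(2*I*pi/3)) + (1)] = 18/6 = 3
  <chi_rho, chi_2> = (1/6)[1*(10)*conj(1) + 1*(-1 + exp(-2*I*pi/3) + exp(-I*pi/3) + 3*exp(I*pi/3))*conj(exp(2*I*pi/3)) + 1*(5 + exp(-2*I*pi/3) + 4*exp(2*I*pi/3))*conj(exp(-2*I*pi/3)) + 1*(-4)*conj(1) + 1*(5 + 4*exp(-2*I*pi/3) + exp(2*I*pi/3))*conj(exp(2*I*pi/3)) + 1*(-1 + 3*exp(-I*pi/3) + exp(2*I*pi/3) + exp(I*pi/3))*conj(exp(-2*I*pi/3))]
      = (1/6)[(10) + (-1 + 3*exp(-I*pi/3) + exp(2*I*pi/3) - exp(-2*I*pi/3)) + (1 + 4*exp(-2*I*pi/3) + 5*exp(2*I*pi/3)) + (-4) + (1 + 5*exp(-2*I*pi/3) + 4*exp(2*I*pi/3)) + (-1 + exp(-2*I*pi/3) - exp(2*I*pi/3) + 3*exp(I*pi/3))] = 0/6 = 0
  <chi_rho, chi_3> = (1/6)[1*(10)*conj(1) + 1*(-1 + exp(-2*I*pi/3) + exp(-I*pi/3) + 3*exp(I*pi/3))*conj(-1) + 1*(5 + exp(-2*I*pi/3) + 4*exp(2*I*pi/3))*conj(1) + 1*(-4)*conj(-1) + 1*(5 + 4*exp(-2*I*pi/3) + exp(2*I*pi/3))*conj(1) + 1*(-1 + 3*exp(-I*pi/3) + exp(2*I*pi/3) + exp(I*pi/3))*conj(-1)]
      = (1/6)[(10) + (1 - 3*exp(I*pi/3) - exp(-I*pi/3) - exp(-2*I*pi/3)) + (5 + exp(-2*I*pi/3) + 4*exp(2*I*pi/3)) + (4) + (5 + 4*exp(-2*I*pi/3) + exp(2*I*pi/3)) + (1 - exp(I*pi/3) - exp(2*I*pi/3) - 3*exp(-I*pi/3))] = 18/6 = 3
  <chi_rho, chi_4> = (1/6)[1*(10)*conj(1) + 1*(-1 + exp(-2*I*pi/3) + exp(-I*pi/3) + 3*exp(I*pi/3))*conj(exp(-2*I*pi/3)) + 1*(5 + exp(-2*I*pi/3) + 4*exp(2*I*pi/3))*conj(exp(2*I*pi/3)) + 1*(-4)*conj(1) + 1*(5 + 4*exp(-2*I*pi/3) + exp(2*I*pi/3))*conj(exp(-2*I*pi/3)) + 1*(-1 + 3*exp(-I*pi/3) + exp(2*I*pi/3) + exp(I*pi/3))*conj(exp(2*I*pi/3))]
      = (1/6)[(10) + (-1) + (4 + 5*exp(-2*I*pi/3) + exp(2*I*pi/3)) + (-4) + (4 + exp(-2*I*pi/3) + 5*exp(2*I*pi/3)) + (-1)] = 6/6 = 1
  <chi_rho, chi_5> = (1/6)[1*(10)*conj(1) + 1*(-1 + exp(-2*I*pi/3) + exp(-I*pi/3) + 3*exp(I*pi/3))*conj(exp(-I*pi/3)) + 1*(5 + exp(-2*I*pi/3) + 4*exp(2*I*pi/3))*conj(exp(-2*I*pi/3)) + 1*(-4)*conj(-1) + 1*(5 + 4*exp(-2*I*pi/3) + exp(2*I*pi/3))*conj(exp(2*I*pi/3)) + 1*(-1 + 3*exp(-I*pi/3) + exp(2*I*pi/3) + exp(I*pi/3))*conj(exp(I*pi/3))]
      = (1/6)[(10) + (1 - exp(I*pi/3) + exp(-I*pi/3) + 3*exp(2*I*pi/3)) + (1 + 4*exp(-2*I*pi/3) + 5*exp(2*I*pi/3)) + (4) + (1 + 5*exp(-2*I*pi/3) + 4*exp(2*I*pi/3)) + (1 + 3*exp(-2*I*pi/3) - exp(-I*pi/3) + exp(I*pi/3))] = 6/6 = 1
(Exp terms are combined using exp(i*s)*conj(exp(i*t)) = exp(i*(s-t)), and sums of them are collapsed using the identity that for every m > 1 the m distinct m-th roots of unity sum to 0, e.g. 1 + exp(2*I*pi/3) + exp(-2*I*pi/3) = 0.)
Dimension check: dim(rho) = sum (mult * dim) = 2*1 + 3*1 + 0*1 + 3*1 + 1*1 + 1*1 = 10 = chi_rho(e) = 10.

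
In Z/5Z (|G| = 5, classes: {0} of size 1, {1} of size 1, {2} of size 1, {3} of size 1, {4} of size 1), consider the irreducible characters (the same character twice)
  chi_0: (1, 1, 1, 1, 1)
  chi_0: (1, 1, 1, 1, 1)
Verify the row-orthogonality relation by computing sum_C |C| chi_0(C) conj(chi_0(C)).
Sum = 5 = |G| = 5; so <chi_0, chi_0> = 1 (norm-1 confirms irreducibility).

Derivation: Compute term by term over conjugacy classes (|C| * chi_0(C) * conj(chi_0(C))):
  1*(1)*conj(1) + 1*(1)*conj(1) + 1*(1)*conj(1) + 1*(1)*conj(1) + 1*(1)*conj(1)
  = (1) + (1) + (1) + (1) + (1)
  = 5.
(Exp terms are combined using exp(i*s)*conj(exp(i*t)) = exp(i*(s-t)), and sums of them are collapsed using the identity that for every m > 1 the m distinct m-th roots of unity sum to 0, e.g. 1 + exp(2*I*pi/3) + exp(-2*I*pi/3) = 0.)
Dividing by |G| = 5 gives 5/5 = 1, matching the row-orthogonality relation <chi_0, chi_0> = [chi_0 = chi_0].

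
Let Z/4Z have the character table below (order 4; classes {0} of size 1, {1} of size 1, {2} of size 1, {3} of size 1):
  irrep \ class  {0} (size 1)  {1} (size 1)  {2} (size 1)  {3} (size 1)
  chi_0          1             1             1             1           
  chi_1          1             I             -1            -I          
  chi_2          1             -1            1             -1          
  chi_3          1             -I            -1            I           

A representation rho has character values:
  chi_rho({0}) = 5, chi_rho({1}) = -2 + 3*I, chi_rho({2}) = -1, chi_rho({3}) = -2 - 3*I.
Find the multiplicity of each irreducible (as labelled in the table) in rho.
Multiplicities: chi_0: 0, chi_1: 3, chi_2: 2, chi_3: 0.

Proof sketch: Use <chi_rho, chi> = (1/|G|) sum_C |C| * chi_rho(C) * conj(chi(C)) with |G| = 4 for each irreducible chi in the table:
  <chi_rho, chi_0> = (1/4)[1*(5)*conj(1) + 1*(-2 + 3*I)*conj(1) + 1*(-1)*conj(1) + 1*(-2 - 3*I)*conj(1)]
      = (1/4)[(5) + (-2 + 3*I) + (-1) + (-2 - 3*I)] = 0/4 = 0
  <chi_rho, chi_1> = (1/4)[1*(5)*conj(1) + 1*(-2 + 3*I)*conj(I) + 1*(-1)*conj(-1) + 1*(-2 - 3*I)*conj(-I)]
      = (1/4)[(5) + (3 + 2*I) + (1) + (3 - 2*I)] = 12/4 = 3
  <chi_rho, chi_2> = (1/4)[1*(5)*conj(1) + 1*(-2 + 3*I)*conj(-1) + 1*(-1)*conj(1) + 1*(-2 - 3*I)*conj(-1)]
      = (1/4)[(5) + (2 - 3*I) + (-1) + (2 + 3*I)] = 8/4 = 2
  <chi_rho, chi_3> = (1/4)[1*(5)*conj(1) + 1*(-2 + 3*I)*conj(-I) + 1*(-1)*conj(-1) + 1*(-2 - 3*I)*conj(I)]
      = (1/4)[(5) + (-3 - 2*I) + (1) + (-3 + 2*I)] = 0/4 = 0
(Exp terms are combined using exp(i*s)*conj(exp(i*t)) = exp(i*(s-t)), and sums of them are collapsed using the identity that for every m > 1 the m distinct m-th roots of unity sum to 0, e.g. 1 + exp(2*I*pi/3) + exp(-2*I*pi/3) = 0.)
Dimension check: dim(rho) = sum (mult * dim) = 0*1 + 3*1 + 2*1 + 0*1 = 5 = chi_rho(e) = 5.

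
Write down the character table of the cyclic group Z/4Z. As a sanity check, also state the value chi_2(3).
Character table of Z/4Z (irreps indexed chi_0,...,chi_3 with chi_k(m) = zeta_4^(k*m), zeta_4 = exp(2*pi*i/4)):
  irrep \ class  {0} (size 1)  {1} (size 1)  {2} (size 1)  {3} (size 1)
  chi_0          1             1             1             1           
  chi_1          1             I             -1            -I          
  chi_2          1             -1            1             -1          
  chi_3          1             -I            -1            I           

Spot check: chi_2(3) = zeta_4^(2*3) = zeta_4^6 = -1.

Z/4Z is abelian, so all 4 irreducible complex representations are 1-dimensional. They are given by chi_k(m) = zeta_4^(k*m) for k = 0,...,3. Row orthogonality: sum_m chi_k(m) conj(chi_l(m)) = 4 * [k = l].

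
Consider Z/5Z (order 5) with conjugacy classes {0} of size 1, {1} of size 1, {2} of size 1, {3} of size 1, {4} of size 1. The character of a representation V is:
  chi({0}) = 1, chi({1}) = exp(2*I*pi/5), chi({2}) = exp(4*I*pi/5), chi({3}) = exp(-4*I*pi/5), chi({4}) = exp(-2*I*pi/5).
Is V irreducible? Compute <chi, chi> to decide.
Irreducible: <chi, chi> = 1.

Argument: <chi, chi> = (1/|G|) sum_C |C| * |chi(C)|^2 = (1/5)[1*|1|^2 + 1*|exp(2*I*pi/5)|^2 + 1*|exp(4*I*pi/5)|^2 + 1*|exp(-4*I*pi/5)|^2 + 1*|exp(-2*I*pi/5)|^2]
  = (1/5)[(1) + (1) + (1) + (1) + (1)] = 5/5 = 1.
(Exp terms are combined using exp(i*s)*conj(exp(i*t)) = exp(i*(s-t)), and sums of them are collapsed using the identity that for every m > 1 the m distinct m-th roots of unity sum to 0, e.g. 1 + exp(2*I*pi/3) + exp(-2*I*pi/3) = 0.)
A character is irreducible iff <chi, chi> = 1, so this representation is irreducible.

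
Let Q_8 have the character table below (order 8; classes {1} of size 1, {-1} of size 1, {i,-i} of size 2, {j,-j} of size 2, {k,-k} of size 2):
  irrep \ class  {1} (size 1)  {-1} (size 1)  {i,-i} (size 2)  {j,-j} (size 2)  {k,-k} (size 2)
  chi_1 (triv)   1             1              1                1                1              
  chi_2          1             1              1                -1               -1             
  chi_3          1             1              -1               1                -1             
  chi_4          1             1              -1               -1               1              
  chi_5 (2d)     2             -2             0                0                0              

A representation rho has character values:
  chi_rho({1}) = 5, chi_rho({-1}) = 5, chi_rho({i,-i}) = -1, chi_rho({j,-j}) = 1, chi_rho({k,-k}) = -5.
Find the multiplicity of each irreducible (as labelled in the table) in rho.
Multiplicities: chi_1: 0, chi_2: 2, chi_3: 3, chi_4: 0, chi_5: 0.

Derivation: Use <chi_rho, chi> = (1/|G|) sum_C |C| * chi_rho(C) * conj(chi(C)) with |G| = 8 for each irreducible chi in the table:
  <chi_rho, chi_1> = (1/8)[1*(5)*conj(1) + 1*(5)*conj(1) + 2*(-1)*conj(1) + 2*(1)*conj(1) + 2*(-5)*conj(1)]
      = (1/8)[(5) + (5) + (-2) + (2) + (-10)] = 0/8 = 0
  <chi_rho, chi_2> = (1/8)[1*(5)*conj(1) + 1*(5)*conj(1) + 2*(-1)*conj(1) + 2*(1)*conj(-1) + 2*(-5)*conj(-1)]
      = (1/8)[(5) + (5) + (-2) + (-2) + (10)] = 16/8 = 2
  <chi_rho, chi_3> = (1/8)[1*(5)*conj(1) + 1*(5)*conj(1) + 2*(-1)*conj(-1) + 2*(1)*conj(1) + 2*(-5)*conj(-1)]
      = (1/8)[(5) + (5) + (2) + (2) + (10)] = 24/8 = 3
  <chi_rho, chi_4> = (1/8)[1*(5)*conj(1) + 1*(5)*conj(1) + 2*(-1)*conj(-1) + 2*(1)*conj(-1) + 2*(-5)*conj(1)]
      = (1/8)[(5) + (5) + (2) + (-2) + (-10)] = 0/8 = 0
  <chi_rho, chi_5> = (1/8)[1*(5)*conj(2) + 1*(5)*conj(-2) + 2*(-1)*conj(0) + 2*(1)*conj(0) + 2*(-5)*conj(0)]
      = (1/8)[(10) + (-10) + (0) + (0) + (0)] = 0/8 = 0
Dimension check: dim(rho) = sum (mult * dim) = 0*1 + 2*1 + 3*1 + 0*1 + 0*2 = 5 = chi_rho(e) = 5.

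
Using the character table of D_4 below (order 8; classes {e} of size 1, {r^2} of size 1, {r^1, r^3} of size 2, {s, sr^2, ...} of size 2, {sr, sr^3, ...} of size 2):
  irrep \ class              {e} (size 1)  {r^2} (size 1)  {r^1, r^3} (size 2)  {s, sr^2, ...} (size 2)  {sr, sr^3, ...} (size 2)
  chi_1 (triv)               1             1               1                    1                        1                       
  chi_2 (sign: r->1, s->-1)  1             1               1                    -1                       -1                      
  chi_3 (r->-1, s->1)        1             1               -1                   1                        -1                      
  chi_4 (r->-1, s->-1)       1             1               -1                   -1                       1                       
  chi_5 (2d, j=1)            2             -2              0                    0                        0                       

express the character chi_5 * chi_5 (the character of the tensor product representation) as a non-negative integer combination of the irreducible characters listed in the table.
chi_5 tensor chi_5 = chi_1 + chi_2 + chi_3 + chi_4 (all other irreducibles have multiplicity 0).

Details: The character of a tensor product is the pointwise product (chi_5 * chi_5)(C) = chi_5(C) * chi_5(C):
  {e}: (2)*(2), {r^2}: (-2)*(-2), {r^1, r^3}: (0)*(0), {s, sr^2, ...}: (0)*(0), {sr, sr^3, ...}: (0)*(0)
so (chi_5 * chi_5) takes values
  {e} -> 4, {r^2} -> 4, {r^1, r^3} -> 0, {s, sr^2, ...} -> 0, {sr, sr^3, ...} -> 0.
Now take the inner product of this character with each irreducible chi from the table, <chi_5*chi_5, chi> = (1/8) sum_C |C| (chi_5*chi_5)(C) conj(chi(C)):
  <chi_5*chi_5, chi_1> = (1/8)[1*(4)*conj(1) + 1*(4)*conj(1) + 2*(0)*conj(1) + 2*(0)*conj(1) + 2*(0)*conj(1)]
      = (1/8)[(4) + (4) + (0) + (0) + (0)] = 8/8 = 1
  <chi_5*chi_5, chi_2> = (1/8)[1*(4)*conj(1) + 1*(4)*conj(1) + 2*(0)*conj(1) + 2*(0)*conj(-1) + 2*(0)*conj(-1)]
      = (1/8)[(4) + (4) + (0) + (0) + (0)] = 8/8 = 1
  <chi_5*chi_5, chi_3> = (1/8)[1*(4)*conj(1) + 1*(4)*conj(1) + 2*(0)*conj(-1) + 2*(0)*conj(1) + 2*(0)*conj(-1)]
      = (1/8)[(4) + (4) + (0) + (0) + (0)] = 8/8 = 1
  <chi_5*chi_5, chi_4> = (1/8)[1*(4)*conj(1) + 1*(4)*conj(1) + 2*(0)*conj(-1) + 2*(0)*conj(-1) + 2*(0)*conj(1)]
      = (1/8)[(4) + (4) + (0) + (0) + (0)] = 8/8 = 1
  <chi_5*chi_5, chi_5> = (1/8)[1*(4)*conj(2) + 1*(4)*conj(-2) + 2*(0)*conj(0) + 2*(0)*conj(0) + 2*(0)*conj(0)]
      = (1/8)[(8) + (-8) + (0) + (0) + (0)] = 0/8 = 0
Hence the multiplicities are chi_1: 1, chi_2: 1, chi_3: 1, chi_4: 1. Dimension check: dim(chi_5)*dim(chi_5) = 2*2 = 4 and sum (mult * dim) = 1*1 + 1*1 + 1*1 + 1*1 = 4.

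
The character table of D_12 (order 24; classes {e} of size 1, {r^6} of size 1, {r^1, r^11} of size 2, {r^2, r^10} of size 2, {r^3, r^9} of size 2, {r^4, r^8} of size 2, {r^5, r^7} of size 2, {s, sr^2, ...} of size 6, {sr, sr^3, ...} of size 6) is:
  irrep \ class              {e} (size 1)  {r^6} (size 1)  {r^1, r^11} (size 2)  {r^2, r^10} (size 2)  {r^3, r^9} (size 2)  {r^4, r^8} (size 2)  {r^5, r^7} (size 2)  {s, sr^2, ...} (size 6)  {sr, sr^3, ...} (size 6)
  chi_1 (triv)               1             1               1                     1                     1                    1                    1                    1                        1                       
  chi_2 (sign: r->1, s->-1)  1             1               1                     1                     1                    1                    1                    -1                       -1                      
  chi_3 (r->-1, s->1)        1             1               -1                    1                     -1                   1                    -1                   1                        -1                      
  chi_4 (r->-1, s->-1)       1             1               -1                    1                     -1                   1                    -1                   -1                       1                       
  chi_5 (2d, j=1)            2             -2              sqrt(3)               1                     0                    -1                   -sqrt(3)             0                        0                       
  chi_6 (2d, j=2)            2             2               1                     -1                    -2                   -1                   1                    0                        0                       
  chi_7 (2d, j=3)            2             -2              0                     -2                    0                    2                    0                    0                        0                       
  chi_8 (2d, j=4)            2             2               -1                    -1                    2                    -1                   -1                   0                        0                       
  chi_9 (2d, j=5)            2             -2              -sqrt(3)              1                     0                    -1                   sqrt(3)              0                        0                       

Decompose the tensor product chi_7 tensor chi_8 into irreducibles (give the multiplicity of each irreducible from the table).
chi_7 tensor chi_8 = chi_5 + chi_9 (all other irreducibles have multiplicity 0).

Working: The character of a tensor product is the pointwise product (chi_7 * chi_8)(C) = chi_7(C) * chi_8(C):
  {e}: (2)*(2), {r^6}: (-2)*(2), {r^1, r^11}: (0)*(-1), {r^2, r^10}: (-2)*(-1), {r^3, r^9}: (0)*(2), {r^4, r^8}: (2)*(-1), {r^5, r^7}: (0)*(-1), {s, sr^2, ...}: (0)*(0), {sr, sr^3, ...}: (0)*(0)
so (chi_7 * chi_8) takes values
  {e} -> 4, {r^6} -> -4, {r^1, r^11} -> 0, {r^2, r^10} -> 2, {r^3, r^9} -> 0, {r^4, r^8} -> -2, {r^5, r^7} -> 0, {s, sr^2, ...} -> 0, {sr, sr^3, ...} -> 0.
Now take the inner product of this character with each irreducible chi from the table, <chi_7*chi_8, chi> = (1/24) sum_C |C| (chi_7*chi_8)(C) conj(chi(C)):
  <chi_7*chi_8, chi_1> = (1/24)[1*(4)*conj(1) + 1*(-4)*conj(1) + 2*(0)*conj(1) + 2*(2)*conj(1) + 2*(0)*conj(1) + 2*(-2)*conj(1) + 2*(0)*conj(1) + 6*(0)*conj(1) + 6*(0)*conj(1)]
      = (1/24)[(4) + (-4) + (0) + (4) + (0) + (-4) + (0) + (0) + (0)] = 0/24 = 0
  <chi_7*chi_8, chi_2> = (1/24)[1*(4)*conj(1) + 1*(-4)*conj(1) + 2*(0)*conj(1) + 2*(2)*conj(1) + 2*(0)*conj(1) + 2*(-2)*conj(1) + 2*(0)*conj(1) + 6*(0)*conj(-1) + 6*(0)*conj(-1)]
      = (1/24)[(4) + (-4) + (0) + (4) + (0) + (-4) + (0) + (0) + (0)] = 0/24 = 0
  <chi_7*chi_8, chi_3> = (1/24)[1*(4)*conj(1) + 1*(-4)*conj(1) + 2*(0)*conj(-1) + 2*(2)*conj(1) + 2*(0)*conj(-1) + 2*(-2)*conj(1) + 2*(0)*conj(-1) + 6*(0)*conj(1) + 6*(0)*conj(-1)]
      = (1/24)[(4) + (-4) + (0) + (4) + (0) + (-4) + (0) + (0) + (0)] = 0/24 = 0
  <chi_7*chi_8, chi_4> = (1/24)[1*(4)*conj(1) + 1*(-4)*conj(1) + 2*(0)*conj(-1) + 2*(2)*conj(1) + 2*(0)*conj(-1) + 2*(-2)*conj(1) + 2*(0)*conj(-1) + 6*(0)*conj(-1) + 6*(0)*conj(1)]
      = (1/24)[(4) + (-4) + (0) + (4) + (0) + (-4) + (0) + (0) + (0)] = 0/24 = 0
  <chi_7*chi_8, chi_5> = (1/24)[1*(4)*conj(2) + 1*(-4)*conj(-2) + 2*(0)*conj(sqrt(3)) + 2*(2)*conj(1) + 2*(0)*conj(0) + 2*(-2)*conj(-1) + 2*(0)*conj(-sqrt(3)) + 6*(0)*conj(0) + 6*(0)*conj(0)]
      = (1/24)[(8) + (8) + (0) + (4) + (0) + (4) + (0) + (0) + (0)] = 24/24 = 1
  <chi_7*chi_8, chi_6> = (1/24)[1*(4)*conj(2) + 1*(-4)*conj(2) + 2*(0)*conj(1) + 2*(2)*conj(-1) + 2*(0)*conj(-2) + 2*(-2)*conj(-1) + 2*(0)*conj(1) + 6*(0)*conj(0) + 6*(0)*conj(0)]
      = (1/24)[(8) + (-8) + (0) + (-4) + (0) + (4) + (0) + (0) + (0)] = 0/24 = 0
  <chi_7*chi_8, chi_7> = (1/24)[1*(4)*conj(2) + 1*(-4)*conj(-2) + 2*(0)*conj(0) + 2*(2)*conj(-2) + 2*(0)*conj(0) + 2*(-2)*conj(2) + 2*(0)*conj(0) + 6*(0)*conj(0) + 6*(0)*conj(0)]
      = (1/24)[(8) + (8) + (0) + (-8) + (0) + (-8) + (0) + (0) + (0)] = 0/24 = 0
  <chi_7*chi_8, chi_8> = (1/24)[1*(4)*conj(2) + 1*(-4)*conj(2) + 2*(0)*conj(-1) + 2*(2)*conj(-1) + 2*(0)*conj(2) + 2*(-2)*conj(-1) + 2*(0)*conj(-1) + 6*(0)*conj(0) + 6*(0)*conj(0)]
      = (1/24)[(8) + (-8) + (0) + (-4) + (0) + (4) + (0) + (0) + (0)] = 0/24 = 0
  <chi_7*chi_8, chi_9> = (1/24)[1*(4)*conj(2) + 1*(-4)*conj(-2) + 2*(0)*conj(-sqrt(3)) + 2*(2)*conj(1) + 2*(0)*conj(0) + 2*(-2)*conj(-1) + 2*(0)*conj(sqrt(3)) + 6*(0)*conj(0) + 6*(0)*conj(0)]
      = (1/24)[(8) + (8) + (0) + (4) + (0) + (4) + (0) + (0) + (0)] = 24/24 = 1
Hence the multiplicities are chi_5: 1, chi_9: 1. Dimension check: dim(chi_7)*dim(chi_8) = 2*2 = 4 and sum (mult * dim) = 1*2 + 1*2 = 4.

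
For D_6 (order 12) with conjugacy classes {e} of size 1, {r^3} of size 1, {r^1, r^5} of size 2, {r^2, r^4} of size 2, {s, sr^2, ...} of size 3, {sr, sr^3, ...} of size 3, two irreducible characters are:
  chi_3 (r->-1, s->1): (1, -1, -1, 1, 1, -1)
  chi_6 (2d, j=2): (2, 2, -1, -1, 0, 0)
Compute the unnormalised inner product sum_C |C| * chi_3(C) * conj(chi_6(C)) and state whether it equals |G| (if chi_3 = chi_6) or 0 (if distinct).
Sum = 0; so <chi_3, chi_6> = 0 (distinct irreducibles are orthogonal).

Explanation: Compute term by term over conjugacy classes (|C| * chi_3(C) * conj(chi_6(C))):
  1*(1)*conj(2) + 1*(-1)*conj(2) + 2*(-1)*conj(-1) + 2*(1)*conj(-1) + 3*(1)*conj(0) + 3*(-1)*conj(0)
  = (2) + (-2) + (2) + (-2) + (0) + (0)
  = 0.
Dividing by |G| = 12 gives 0/12 = 0, matching the row-orthogonality relation <chi_3, chi_6> = [chi_3 = chi_6].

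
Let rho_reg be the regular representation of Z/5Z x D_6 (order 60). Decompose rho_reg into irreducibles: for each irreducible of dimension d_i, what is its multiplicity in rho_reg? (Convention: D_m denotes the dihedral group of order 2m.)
Each irreducible V_i of dimension d_i appears with multiplicity d_i, i.e. rho_reg = (direct sum over all irreducibles V_i) d_i V_i. The irreducible dimensions for Z/5Z x D_6 are 1, 1, 1, 1, 1, 1, 1, 1, 1, 1, 1, 1, 1, 1, 1, 1, 1, 1, 1, 1, 2, 2, 2, 2, 2, 2, 2, 2, 2, 2: 20 irreducibles of dimension 1, each with multiplicity 1; 10 irreducibles of dimension 2, each with multiplicity 2. Total dimension 20*1*1 + 10*2*2 = 60 = |G|.

Derivation: General theorem: in the regular representation of a finite group G, each irreducible appears with multiplicity equal to its dimension. Check: dim(rho_reg) = sum d_i^2 = 1 + 1 + 1 + 1 + 1 + 1 + 1 + 1 + 1 + 1 + 1 + 1 + 1 + 1 + 1 + 1 + 1 + 1 + 1 + 1 + 4 + 4 + 4 + 4 + 4 + 4 + 4 + 4 + 4 + 4 = 60 = |G|.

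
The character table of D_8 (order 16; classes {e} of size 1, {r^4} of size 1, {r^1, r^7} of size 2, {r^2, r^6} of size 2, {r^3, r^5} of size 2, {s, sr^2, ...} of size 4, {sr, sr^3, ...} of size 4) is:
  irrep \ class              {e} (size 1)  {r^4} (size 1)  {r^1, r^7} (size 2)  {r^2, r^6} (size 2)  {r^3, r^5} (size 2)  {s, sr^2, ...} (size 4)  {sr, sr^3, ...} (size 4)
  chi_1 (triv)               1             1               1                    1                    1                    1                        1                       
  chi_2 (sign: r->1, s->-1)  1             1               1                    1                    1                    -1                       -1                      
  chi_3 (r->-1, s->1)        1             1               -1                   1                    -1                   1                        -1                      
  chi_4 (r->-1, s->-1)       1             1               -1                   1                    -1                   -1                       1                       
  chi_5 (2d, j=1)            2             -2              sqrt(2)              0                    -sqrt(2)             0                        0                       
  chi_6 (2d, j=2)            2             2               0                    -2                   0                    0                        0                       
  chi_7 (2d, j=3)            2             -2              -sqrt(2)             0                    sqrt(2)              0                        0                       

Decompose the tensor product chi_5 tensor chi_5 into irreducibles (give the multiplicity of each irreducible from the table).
chi_5 tensor chi_5 = chi_1 + chi_2 + chi_6 (all other irreducibles have multiplicity 0).

Details: The character of a tensor product is the pointwise product (chi_5 * chi_5)(C) = chi_5(C) * chi_5(C):
  {e}: (2)*(2), {r^4}: (-2)*(-2), {r^1, r^7}: (sqrt(2))*(sqrt(2)), {r^2, r^6}: (0)*(0), {r^3, r^5}: (-sqrt(2))*(-sqrt(2)), {s, sr^2, ...}: (0)*(0), {sr, sr^3, ...}: (0)*(0)
so (chi_5 * chi_5) takes values
  {e} -> 4, {r^4} -> 4, {r^1, r^7} -> 2, {r^2, r^6} -> 0, {r^3, r^5} -> 2, {s, sr^2, ...} -> 0, {sr, sr^3, ...} -> 0.
Now take the inner product of this character with each irreducible chi from the table, <chi_5*chi_5, chi> = (1/16) sum_C |C| (chi_5*chi_5)(C) conj(chi(C)):
  <chi_5*chi_5, chi_1> = (1/16)[1*(4)*conj(1) + 1*(4)*conj(1) + 2*(2)*conj(1) + 2*(0)*conj(1) + 2*(2)*conj(1) + 4*(0)*conj(1) + 4*(0)*conj(1)]
      = (1/16)[(4) + (4) + (4) + (0) + (4) + (0) + (0)] = 16/16 = 1
  <chi_5*chi_5, chi_2> = (1/16)[1*(4)*conj(1) + 1*(4)*conj(1) + 2*(2)*conj(1) + 2*(0)*conj(1) + 2*(2)*conj(1) + 4*(0)*conj(-1) + 4*(0)*conj(-1)]
      = (1/16)[(4) + (4) + (4) + (0) + (4) + (0) + (0)] = 16/16 = 1
  <chi_5*chi_5, chi_3> = (1/16)[1*(4)*conj(1) + 1*(4)*conj(1) + 2*(2)*conj(-1) + 2*(0)*conj(1) + 2*(2)*conj(-1) + 4*(0)*conj(1) + 4*(0)*conj(-1)]
      = (1/16)[(4) + (4) + (-4) + (0) + (-4) + (0) + (0)] = 0/16 = 0
  <chi_5*chi_5, chi_4> = (1/16)[1*(4)*conj(1) + 1*(4)*conj(1) + 2*(2)*conj(-1) + 2*(0)*conj(1) + 2*(2)*conj(-1) + 4*(0)*conj(-1) + 4*(0)*conj(1)]
      = (1/16)[(4) + (4) + (-4) + (0) + (-4) + (0) + (0)] = 0/16 = 0
  <chi_5*chi_5, chi_5> = (1/16)[1*(4)*conj(2) + 1*(4)*conj(-2) + 2*(2)*conj(sqrt(2)) + 2*(0)*conj(0) + 2*(2)*conj(-sqrt(2)) + 4*(0)*conj(0) + 4*(0)*conj(0)]
      = (1/16)[(8) + (-8) + (4*sqrt(2)) + (0) + (-4*sqrt(2)) + (0) + (0)] = 0/16 = 0
  <chi_5*chi_5, chi_6> = (1/16)[1*(4)*conj(2) + 1*(4)*conj(2) + 2*(2)*conj(0) + 2*(0)*conj(-2) + 2*(2)*conj(0) + 4*(0)*conj(0) + 4*(0)*conj(0)]
      = (1/16)[(8) + (8) + (0) + (0) + (0) + (0) + (0)] = 16/16 = 1
  <chi_5*chi_5, chi_7> = (1/16)[1*(4)*conj(2) + 1*(4)*conj(-2) + 2*(2)*conj(-sqrt(2)) + 2*(0)*conj(0) + 2*(2)*conj(sqrt(2)) + 4*(0)*conj(0) + 4*(0)*conj(0)]
      = (1/16)[(8) + (-8) + (-4*sqrt(2)) + (0) + (4*sqrt(2)) + (0) + (0)] = 0/16 = 0
Hence the multiplicities are chi_1: 1, chi_2: 1, chi_6: 1. Dimension check: dim(chi_5)*dim(chi_5) = 2*2 = 4 and sum (mult * dim) = 1*1 + 1*1 + 1*2 = 4.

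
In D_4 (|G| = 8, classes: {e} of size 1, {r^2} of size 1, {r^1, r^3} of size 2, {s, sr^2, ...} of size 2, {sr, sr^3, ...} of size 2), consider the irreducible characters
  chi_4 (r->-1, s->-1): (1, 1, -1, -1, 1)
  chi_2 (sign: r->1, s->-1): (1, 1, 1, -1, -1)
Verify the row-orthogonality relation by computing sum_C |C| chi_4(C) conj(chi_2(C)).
Sum = 0; so <chi_4, chi_2> = 0 (distinct irreducibles are orthogonal).

Solution. Compute term by term over conjugacy classes (|C| * chi_4(C) * conj(chi_2(C))):
  1*(1)*conj(1) + 1*(1)*conj(1) + 2*(-1)*conj(1) + 2*(-1)*conj(-1) + 2*(1)*conj(-1)
  = (1) + (1) + (-2) + (2) + (-2)
  = 0.
Dividing by |G| = 8 gives 0/8 = 0, matching the row-orthogonality relation <chi_4, chi_2> = [chi_4 = chi_2].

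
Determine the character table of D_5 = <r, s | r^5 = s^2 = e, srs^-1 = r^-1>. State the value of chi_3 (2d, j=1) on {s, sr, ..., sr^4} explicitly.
Conjugacy classes: {e} of size 1, {r^1, r^4} of size 2, {r^2, r^3} of size 2, {s, sr, ..., sr^4} of size 5.
Character table:
  irrep \ class              {e} (size 1)  {r^1, r^4} (size 2)  {r^2, r^3} (size 2)  {s, sr, ..., sr^4} (size 5)
  chi_1 (triv)               1             1                    1                    1                          
  chi_2 (sign: r->1, s->-1)  1             1                    1                    -1                         
  chi_3 (2d, j=1)            2             -1/2 + sqrt(5)/2     -sqrt(5)/2 - 1/2     0                          
  chi_4 (2d, j=2)            2             -sqrt(5)/2 - 1/2     -1/2 + sqrt(5)/2     0                          

Spot check: chi_3 (2d, j=1) on {s, sr, ..., sr^4} = 0.

Derivation: D_5 has order 2*5 = 10 with 4 conjugacy classes, hence 4 irreducibles. Sum of squared dims 1 + 1 + 4 + 4 = 10 = |G|. Linear characters come from the abelianisation; the 2-dimensional irreps have character r^k -> 2*cos(2*pi*j*k/5), reflections -> 0.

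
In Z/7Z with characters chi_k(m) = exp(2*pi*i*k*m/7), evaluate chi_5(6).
chi_5(6) = zeta_7^30 = exp(4*I*pi/7)

Reasoning: chi_5(6) = zeta_7^(5*6) = zeta_7^30. Since zeta_7^7 = 1, this equals zeta_7^2 = exp(2*pi*i*2/7) = exp(4*I*pi/7).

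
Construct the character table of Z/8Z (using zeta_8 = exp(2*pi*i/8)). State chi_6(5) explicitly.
Character table of Z/8Z (irreps indexed chi_0,...,chi_7 with chi_k(m) = zeta_8^(k*m), zeta_8 = exp(2*pi*i/8)):
  irrep \ class  {0} (size 1)  {1} (size 1)    {2} (size 1)  {3} (size 1)    {4} (size 1)  {5} (size 1)    {6} (size 1)  {7} (size 1)  
  chi_0          1             1               1             1               1             1               1             1             
  chi_1          1             exp(I*pi/4)     I             exp(3*I*pi/4)   -1            exp(-3*I*pi/4)  -I            exp(-I*pi/4)  
  chi_2          1             I               -1            -I              1             I               -1            -I            
  chi_3          1             exp(3*I*pi/4)   -I            exp(I*pi/4)     -1            exp(-I*pi/4)    I             exp(-3*I*pi/4)
  chi_4          1             -1              1             -1              1             -1              1             -1            
  chi_5          1             exp(-3*I*pi/4)  I             exp(-I*pi/4)    -1            exp(I*pi/4)     -I            exp(3*I*pi/4) 
  chi_6          1             -I              -1            I               1             -I              -1            I             
  chi_7          1             exp(-I*pi/4)    -I            exp(-3*I*pi/4)  -1            exp(3*I*pi/4)   I             exp(I*pi/4)   

Spot check: chi_6(5) = zeta_8^(6*5) = zeta_8^30 = -I.

Why: Z/8Z is abelian, so all 8 irreducible complex representations are 1-dimensional. They are given by chi_k(m) = zeta_8^(k*m) for k = 0,...,7. Row orthogonality: sum_m chi_k(m) conj(chi_l(m)) = 8 * [k = l].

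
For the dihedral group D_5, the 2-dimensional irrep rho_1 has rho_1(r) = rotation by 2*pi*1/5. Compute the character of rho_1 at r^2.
chi_{rho_1}(r^2) = 2*cos(2*pi*1*2/5) = -sqrt(5)/2 - 1/2

Proof sketch: rho_1(r^2) is rotation by angle 2*pi*1*2/5, whose trace is 2*cos(2*pi*1*2/5) = -sqrt(5)/2 - 1/2.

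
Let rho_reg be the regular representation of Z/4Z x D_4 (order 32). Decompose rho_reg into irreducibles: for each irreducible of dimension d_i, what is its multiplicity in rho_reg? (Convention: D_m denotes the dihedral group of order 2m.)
Each irreducible V_i of dimension d_i appears with multiplicity d_i, i.e. rho_reg = (direct sum over all irreducibles V_i) d_i V_i. The irreducible dimensions for Z/4Z x D_4 are 1, 1, 1, 1, 1, 1, 1, 1, 1, 1, 1, 1, 1, 1, 1, 1, 2, 2, 2, 2: 16 irreducibles of dimension 1, each with multiplicity 1; 4 irreducibles of dimension 2, each with multiplicity 2. Total dimension 16*1*1 + 4*2*2 = 32 = |G|.

Derivation: General theorem: in the regular representation of a finite group G, each irreducible appears with multiplicity equal to its dimension. Check: dim(rho_reg) = sum d_i^2 = 1 + 1 + 1 + 1 + 1 + 1 + 1 + 1 + 1 + 1 + 1 + 1 + 1 + 1 + 1 + 1 + 4 + 4 + 4 + 4 = 32 = |G|.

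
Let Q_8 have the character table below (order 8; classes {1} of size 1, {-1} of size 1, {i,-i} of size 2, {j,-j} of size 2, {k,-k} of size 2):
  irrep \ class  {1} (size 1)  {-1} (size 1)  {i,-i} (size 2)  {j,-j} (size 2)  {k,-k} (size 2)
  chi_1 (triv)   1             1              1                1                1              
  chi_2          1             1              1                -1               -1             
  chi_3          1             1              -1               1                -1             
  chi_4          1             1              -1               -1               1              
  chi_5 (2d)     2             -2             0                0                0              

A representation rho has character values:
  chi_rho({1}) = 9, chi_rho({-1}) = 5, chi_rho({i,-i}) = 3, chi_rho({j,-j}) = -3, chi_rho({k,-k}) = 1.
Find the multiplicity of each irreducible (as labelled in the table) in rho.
Multiplicities: chi_1: 2, chi_2: 3, chi_3: 0, chi_4: 2, chi_5: 1.

Justification: Use <chi_rho, chi> = (1/|G|) sum_C |C| * chi_rho(C) * conj(chi(C)) with |G| = 8 for each irreducible chi in the table:
  <chi_rho, chi_1> = (1/8)[1*(9)*conj(1) + 1*(5)*conj(1) + 2*(3)*conj(1) + 2*(-3)*conj(1) + 2*(1)*conj(1)]
      = (1/8)[(9) + (5) + (6) + (-6) + (2)] = 16/8 = 2
  <chi_rho, chi_2> = (1/8)[1*(9)*conj(1) + 1*(5)*conj(1) + 2*(3)*conj(1) + 2*(-3)*conj(-1) + 2*(1)*conj(-1)]
      = (1/8)[(9) + (5) + (6) + (6) + (-2)] = 24/8 = 3
  <chi_rho, chi_3> = (1/8)[1*(9)*conj(1) + 1*(5)*conj(1) + 2*(3)*conj(-1) + 2*(-3)*conj(1) + 2*(1)*conj(-1)]
      = (1/8)[(9) + (5) + (-6) + (-6) + (-2)] = 0/8 = 0
  <chi_rho, chi_4> = (1/8)[1*(9)*conj(1) + 1*(5)*conj(1) + 2*(3)*conj(-1) + 2*(-3)*conj(-1) + 2*(1)*conj(1)]
      = (1/8)[(9) + (5) + (-6) + (6) + (2)] = 16/8 = 2
  <chi_rho, chi_5> = (1/8)[1*(9)*conj(2) + 1*(5)*conj(-2) + 2*(3)*conj(0) + 2*(-3)*conj(0) + 2*(1)*conj(0)]
      = (1/8)[(18) + (-10) + (0) + (0) + (0)] = 8/8 = 1
Dimension check: dim(rho) = sum (mult * dim) = 2*1 + 3*1 + 0*1 + 2*1 + 1*2 = 9 = chi_rho(e) = 9.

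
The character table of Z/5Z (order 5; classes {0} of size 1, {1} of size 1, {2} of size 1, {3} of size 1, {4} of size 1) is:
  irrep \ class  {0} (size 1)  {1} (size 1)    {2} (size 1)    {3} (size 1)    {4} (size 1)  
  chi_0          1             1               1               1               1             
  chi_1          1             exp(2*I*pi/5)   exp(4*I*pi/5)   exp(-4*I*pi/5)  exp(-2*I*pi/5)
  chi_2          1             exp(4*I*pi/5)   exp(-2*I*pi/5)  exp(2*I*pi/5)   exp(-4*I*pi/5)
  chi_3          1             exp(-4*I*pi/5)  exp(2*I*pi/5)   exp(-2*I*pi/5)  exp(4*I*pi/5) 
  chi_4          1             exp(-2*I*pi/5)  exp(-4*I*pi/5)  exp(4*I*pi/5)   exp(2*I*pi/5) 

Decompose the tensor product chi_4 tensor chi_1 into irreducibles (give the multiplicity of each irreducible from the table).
chi_4 tensor chi_1 = chi_0 (all other irreducibles have multiplicity 0).

The character of a tensor product is the pointwise product (chi_4 * chi_1)(C) = chi_4(C) * chi_1(C):
  {0}: (1)*(1), {1}: (exp(-2*I*pi/5))*(exp(2*I*pi/5)), {2}: (exp(-4*I*pi/5))*(exp(4*I*pi/5)), {3}: (exp(4*I*pi/5))*(exp(-4*I*pi/5)), {4}: (exp(2*I*pi/5))*(exp(-2*I*pi/5))
so (chi_4 * chi_1) takes values
  {0} -> 1, {1} -> 1, {2} -> 1, {3} -> 1, {4} -> 1.
Now take the inner product of this character with each irreducible chi from the table, <chi_4*chi_1, chi> = (1/5) sum_C |C| (chi_4*chi_1)(C) conj(chi(C)):
  <chi_4*chi_1, chi_0> = (1/5)[1*(1)*conj(1) + 1*(1)*conj(1) + 1*(1)*conj(1) + 1*(1)*conj(1) + 1*(1)*conj(1)]
      = (1/5)[(1) + (1) + (1) + (1) + (1)] = 5/5 = 1
  <chi_4*chi_1, chi_1> = (1/5)[1*(1)*conj(1) + 1*(1)*conj(exp(2*I*pi/5)) + 1*(1)*conj(exp(4*I*pi/5)) + 1*(1)*conj(exp(-4*I*pi/5)) + 1*(1)*conj(exp(-2*I*pi/5))]
      = (1/5)[(1) + (exp(-2*I*pi/5)) + (exp(-4*I*pi/5)) + (exp(4*I*pi/5)) + (exp(2*I*pi/5))] = 0/5 = 0
  <chi_4*chi_1, chi_2> = (1/5)[1*(1)*conj(1) + 1*(1)*conj(exp(4*I*pi/5)) + 1*(1)*conj(exp(-2*I*pi/5)) + 1*(1)*conj(exp(2*I*pi/5)) + 1*(1)*conj(exp(-4*I*pi/5))]
      = (1/5)[(1) + (exp(-4*I*pi/5)) + (exp(2*I*pi/5)) + (exp(-2*I*pi/5)) + (exp(4*I*pi/5))] = 0/5 = 0
  <chi_4*chi_1, chi_3> = (1/5)[1*(1)*conj(1) + 1*(1)*conj(exp(-4*I*pi/5)) + 1*(1)*conj(exp(2*I*pi/5)) + 1*(1)*conj(exp(-2*I*pi/5)) + 1*(1)*conj(exp(4*I*pi/5))]
      = (1/5)[(1) + (exp(4*I*pi/5)) + (exp(-2*I*pi/5)) + (exp(2*I*pi/5)) + (exp(-4*I*pi/5))] = 0/5 = 0
  <chi_4*chi_1, chi_4> = (1/5)[1*(1)*conj(1) + 1*(1)*conj(exp(-2*I*pi/5)) + 1*(1)*conj(exp(-4*I*pi/5)) + 1*(1)*conj(exp(4*I*pi/5)) + 1*(1)*conj(exp(2*I*pi/5))]
      = (1/5)[(1) + (exp(2*I*pi/5)) + (exp(4*I*pi/5)) + (exp(-4*I*pi/5)) + (exp(-2*I*pi/5))] = 0/5 = 0
(Exp terms are combined using exp(i*s)*conj(exp(i*t)) = exp(i*(s-t)), and sums of them are collapsed using the identity that for every m > 1 the m distinct m-th roots of unity sum to 0, e.g. 1 + exp(2*I*pi/3) + exp(-2*I*pi/3) = 0.)
Hence the multiplicities are chi_0: 1. Dimension check: dim(chi_4)*dim(chi_1) = 1*1 = 1 and sum (mult * dim) = 1*1 = 1.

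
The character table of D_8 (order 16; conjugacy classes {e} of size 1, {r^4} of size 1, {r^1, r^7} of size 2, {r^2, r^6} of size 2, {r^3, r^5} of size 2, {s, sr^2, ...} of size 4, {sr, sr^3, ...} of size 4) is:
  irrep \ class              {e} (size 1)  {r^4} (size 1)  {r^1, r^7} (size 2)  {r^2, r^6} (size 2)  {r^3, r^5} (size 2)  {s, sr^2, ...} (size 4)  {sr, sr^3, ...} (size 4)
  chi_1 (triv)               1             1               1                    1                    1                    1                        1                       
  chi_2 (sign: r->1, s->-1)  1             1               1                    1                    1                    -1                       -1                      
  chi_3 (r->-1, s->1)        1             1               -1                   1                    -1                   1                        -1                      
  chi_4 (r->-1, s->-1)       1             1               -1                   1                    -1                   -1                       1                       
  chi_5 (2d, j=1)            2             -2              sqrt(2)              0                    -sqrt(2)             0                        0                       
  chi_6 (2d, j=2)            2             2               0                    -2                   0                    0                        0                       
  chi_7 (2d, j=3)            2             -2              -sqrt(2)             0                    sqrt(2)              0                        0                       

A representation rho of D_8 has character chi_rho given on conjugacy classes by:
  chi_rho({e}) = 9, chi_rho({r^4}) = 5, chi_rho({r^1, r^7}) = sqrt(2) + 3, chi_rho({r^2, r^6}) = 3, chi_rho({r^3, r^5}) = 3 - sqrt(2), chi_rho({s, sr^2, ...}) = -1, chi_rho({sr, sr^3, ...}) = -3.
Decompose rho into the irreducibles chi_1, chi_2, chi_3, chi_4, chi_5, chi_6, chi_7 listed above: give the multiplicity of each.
Multiplicities: chi_1: 1, chi_2: 3, chi_3: 1, chi_4: 0, chi_5: 1, chi_6: 1, chi_7: 0.

Justification: Use <chi_rho, chi> = (1/|G|) sum_C |C| * chi_rho(C) * conj(chi(C)) with |G| = 16 for each irreducible chi in the table:
  <chi_rho, chi_1> = (1/16)[1*(9)*conj(1) + 1*(5)*conj(1) + 2*(sqrt(2) + 3)*conj(1) + 2*(3)*conj(1) + 2*(3 - sqrt(2))*conj(1) + 4*(-1)*conj(1) + 4*(-3)*conj(1)]
      = (1/16)[(9) + (5) + (2*sqrt(2) + 6) + (6) + (6 - 2*sqrt(2)) + (-4) + (-12)] = 16/16 = 1
  <chi_rho, chi_2> = (1/16)[1*(9)*conj(1) + 1*(5)*conj(1) + 2*(sqrt(2) + 3)*conj(1) + 2*(3)*conj(1) + 2*(3 - sqrt(2))*conj(1) + 4*(-1)*conj(-1) + 4*(-3)*conj(-1)]
      = (1/16)[(9) + (5) + (2*sqrt(2) + 6) + (6) + (6 - 2*sqrt(2)) + (4) + (12)] = 48/16 = 3
  <chi_rho, chi_3> = (1/16)[1*(9)*conj(1) + 1*(5)*conj(1) + 2*(sqrt(2) + 3)*conj(-1) + 2*(3)*conj(1) + 2*(3 - sqrt(2))*conj(-1) + 4*(-1)*conj(1) + 4*(-3)*conj(-1)]
      = (1/16)[(9) + (5) + (-6 - 2*sqrt(2)) + (6) + (-6 + 2*sqrt(2)) + (-4) + (12)] = 16/16 = 1
  <chi_rho, chi_4> = (1/16)[1*(9)*conj(1) + 1*(5)*conj(1) + 2*(sqrt(2) + 3)*conj(-1) + 2*(3)*conj(1) + 2*(3 - sqrt(2))*conj(-1) + 4*(-1)*conj(-1) + 4*(-3)*conj(1)]
      = (1/16)[(9) + (5) + (-6 - 2*sqrt(2)) + (6) + (-6 + 2*sqrt(2)) + (4) + (-12)] = 0/16 = 0
  <chi_rho, chi_5> = (1/16)[1*(9)*conj(2) + 1*(5)*conj(-2) + 2*(sqrt(2) + 3)*conj(sqrt(2)) + 2*(3)*conj(0) + 2*(3 - sqrt(2))*conj(-sqrt(2)) + 4*(-1)*conj(0) + 4*(-3)*conj(0)]
      = (1/16)[(18) + (-10) + (4 + 6*sqrt(2)) + (0) + (4 - 6*sqrt(2)) + (0) + (0)] = 16/16 = 1
  <chi_rho, chi_6> = (1/16)[1*(9)*conj(2) + 1*(5)*conj(2) + 2*(sqrt(2) + 3)*conj(0) + 2*(3)*conj(-2) + 2*(3 - sqrt(2))*conj(0) + 4*(-1)*conj(0) + 4*(-3)*conj(0)]
      = (1/16)[(18) + (10) + (0) + (-12) + (0) + (0) + (0)] = 16/16 = 1
  <chi_rho, chi_7> = (1/16)[1*(9)*conj(2) + 1*(5)*conj(-2) + 2*(sqrt(2) + 3)*conj(-sqrt(2)) + 2*(3)*conj(0) + 2*(3 - sqrt(2))*conj(sqrt(2)) + 4*(-1)*conj(0) + 4*(-3)*conj(0)]
      = (1/16)[(18) + (-10) + (-6*sqrt(2) - 4) + (0) + (-4 + 6*sqrt(2)) + (0) + (0)] = 0/16 = 0
Dimension check: dim(rho) = sum (mult * dim) = 1*1 + 3*1 + 1*1 + 0*1 + 1*2 + 1*2 + 0*2 = 9 = chi_rho(e) = 9.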